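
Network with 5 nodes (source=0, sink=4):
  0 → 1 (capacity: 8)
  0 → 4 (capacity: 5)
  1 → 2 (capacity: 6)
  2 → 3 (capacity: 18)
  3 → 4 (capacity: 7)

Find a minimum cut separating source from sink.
Min cut value = 11, edges: (0,4), (1,2)

Min cut value: 11
Partition: S = [0, 1], T = [2, 3, 4]
Cut edges: (0,4), (1,2)

By max-flow min-cut theorem, max flow = min cut = 11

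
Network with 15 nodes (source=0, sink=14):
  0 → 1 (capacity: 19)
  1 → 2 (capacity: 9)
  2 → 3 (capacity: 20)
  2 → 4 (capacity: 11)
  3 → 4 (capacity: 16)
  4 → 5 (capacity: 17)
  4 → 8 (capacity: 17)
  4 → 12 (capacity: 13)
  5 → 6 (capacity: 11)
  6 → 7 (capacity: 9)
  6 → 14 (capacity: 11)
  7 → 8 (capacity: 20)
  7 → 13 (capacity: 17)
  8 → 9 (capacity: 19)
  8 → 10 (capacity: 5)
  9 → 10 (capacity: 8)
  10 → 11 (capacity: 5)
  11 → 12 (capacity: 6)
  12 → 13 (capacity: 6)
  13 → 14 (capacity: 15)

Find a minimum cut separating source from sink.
Min cut value = 9, edges: (1,2)

Min cut value: 9
Partition: S = [0, 1], T = [2, 3, 4, 5, 6, 7, 8, 9, 10, 11, 12, 13, 14]
Cut edges: (1,2)

By max-flow min-cut theorem, max flow = min cut = 9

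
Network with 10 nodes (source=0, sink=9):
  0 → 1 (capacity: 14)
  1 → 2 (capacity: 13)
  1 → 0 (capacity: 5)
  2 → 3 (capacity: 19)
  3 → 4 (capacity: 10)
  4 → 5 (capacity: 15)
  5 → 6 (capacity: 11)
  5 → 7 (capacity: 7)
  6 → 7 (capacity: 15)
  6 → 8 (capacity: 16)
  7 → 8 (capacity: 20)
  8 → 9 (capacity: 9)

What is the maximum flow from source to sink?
Maximum flow = 9

Max flow: 9

Flow assignment:
  0 → 1: 9/14
  1 → 2: 9/13
  2 → 3: 9/19
  3 → 4: 9/10
  4 → 5: 9/15
  5 → 6: 9/11
  6 → 8: 9/16
  8 → 9: 9/9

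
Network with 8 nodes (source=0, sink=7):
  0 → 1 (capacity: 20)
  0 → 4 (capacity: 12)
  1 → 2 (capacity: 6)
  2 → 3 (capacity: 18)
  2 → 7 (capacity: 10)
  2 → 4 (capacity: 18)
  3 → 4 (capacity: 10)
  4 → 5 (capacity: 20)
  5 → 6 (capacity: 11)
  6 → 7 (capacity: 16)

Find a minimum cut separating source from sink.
Min cut value = 17, edges: (1,2), (5,6)

Min cut value: 17
Partition: S = [0, 1, 3, 4, 5], T = [2, 6, 7]
Cut edges: (1,2), (5,6)

By max-flow min-cut theorem, max flow = min cut = 17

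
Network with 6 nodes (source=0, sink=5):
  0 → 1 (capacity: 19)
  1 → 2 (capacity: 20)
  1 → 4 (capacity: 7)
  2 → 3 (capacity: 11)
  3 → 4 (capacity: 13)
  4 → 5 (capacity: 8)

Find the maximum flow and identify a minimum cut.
Max flow = 8, Min cut edges: (4,5)

Maximum flow: 8
Minimum cut: (4,5)
Partition: S = [0, 1, 2, 3, 4], T = [5]

Max-flow min-cut theorem verified: both equal 8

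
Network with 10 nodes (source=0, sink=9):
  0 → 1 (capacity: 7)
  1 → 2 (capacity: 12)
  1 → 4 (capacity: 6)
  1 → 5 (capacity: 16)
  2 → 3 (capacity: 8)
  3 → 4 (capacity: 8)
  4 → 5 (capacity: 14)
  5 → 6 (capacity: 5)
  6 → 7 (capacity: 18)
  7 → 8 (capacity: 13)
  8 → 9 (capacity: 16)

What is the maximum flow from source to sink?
Maximum flow = 5

Max flow: 5

Flow assignment:
  0 → 1: 5/7
  1 → 5: 5/16
  5 → 6: 5/5
  6 → 7: 5/18
  7 → 8: 5/13
  8 → 9: 5/16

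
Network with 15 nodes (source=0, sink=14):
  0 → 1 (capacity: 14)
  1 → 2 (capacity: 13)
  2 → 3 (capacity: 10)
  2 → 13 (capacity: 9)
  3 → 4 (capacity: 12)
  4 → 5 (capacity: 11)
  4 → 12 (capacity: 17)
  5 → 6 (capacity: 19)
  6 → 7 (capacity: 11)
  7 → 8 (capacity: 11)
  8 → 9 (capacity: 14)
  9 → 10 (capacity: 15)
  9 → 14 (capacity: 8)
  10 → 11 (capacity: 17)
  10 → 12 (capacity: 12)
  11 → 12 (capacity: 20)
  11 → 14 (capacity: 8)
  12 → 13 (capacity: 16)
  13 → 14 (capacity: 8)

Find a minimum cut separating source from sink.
Min cut value = 13, edges: (1,2)

Min cut value: 13
Partition: S = [0, 1], T = [2, 3, 4, 5, 6, 7, 8, 9, 10, 11, 12, 13, 14]
Cut edges: (1,2)

By max-flow min-cut theorem, max flow = min cut = 13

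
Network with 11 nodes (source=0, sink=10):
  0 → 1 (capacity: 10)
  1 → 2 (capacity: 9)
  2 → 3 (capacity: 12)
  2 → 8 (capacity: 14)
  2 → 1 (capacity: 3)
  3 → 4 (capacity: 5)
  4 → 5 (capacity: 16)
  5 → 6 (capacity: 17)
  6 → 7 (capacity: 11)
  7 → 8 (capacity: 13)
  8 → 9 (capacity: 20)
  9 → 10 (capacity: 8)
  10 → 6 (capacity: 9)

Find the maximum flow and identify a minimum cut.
Max flow = 8, Min cut edges: (9,10)

Maximum flow: 8
Minimum cut: (9,10)
Partition: S = [0, 1, 2, 3, 4, 5, 6, 7, 8, 9], T = [10]

Max-flow min-cut theorem verified: both equal 8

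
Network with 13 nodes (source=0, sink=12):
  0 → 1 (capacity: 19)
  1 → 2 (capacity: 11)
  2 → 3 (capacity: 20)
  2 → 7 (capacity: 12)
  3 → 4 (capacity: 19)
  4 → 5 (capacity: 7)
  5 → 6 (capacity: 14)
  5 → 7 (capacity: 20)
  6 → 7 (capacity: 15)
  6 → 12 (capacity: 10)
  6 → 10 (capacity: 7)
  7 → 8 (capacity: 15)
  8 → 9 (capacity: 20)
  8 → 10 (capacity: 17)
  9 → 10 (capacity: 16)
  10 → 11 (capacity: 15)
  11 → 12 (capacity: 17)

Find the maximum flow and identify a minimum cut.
Max flow = 11, Min cut edges: (1,2)

Maximum flow: 11
Minimum cut: (1,2)
Partition: S = [0, 1], T = [2, 3, 4, 5, 6, 7, 8, 9, 10, 11, 12]

Max-flow min-cut theorem verified: both equal 11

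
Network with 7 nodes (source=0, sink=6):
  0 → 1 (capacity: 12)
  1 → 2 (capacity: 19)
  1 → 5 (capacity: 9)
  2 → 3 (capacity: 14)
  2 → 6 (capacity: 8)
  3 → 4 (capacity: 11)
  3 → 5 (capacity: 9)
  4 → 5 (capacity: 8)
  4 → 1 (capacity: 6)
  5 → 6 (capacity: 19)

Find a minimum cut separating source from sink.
Min cut value = 12, edges: (0,1)

Min cut value: 12
Partition: S = [0], T = [1, 2, 3, 4, 5, 6]
Cut edges: (0,1)

By max-flow min-cut theorem, max flow = min cut = 12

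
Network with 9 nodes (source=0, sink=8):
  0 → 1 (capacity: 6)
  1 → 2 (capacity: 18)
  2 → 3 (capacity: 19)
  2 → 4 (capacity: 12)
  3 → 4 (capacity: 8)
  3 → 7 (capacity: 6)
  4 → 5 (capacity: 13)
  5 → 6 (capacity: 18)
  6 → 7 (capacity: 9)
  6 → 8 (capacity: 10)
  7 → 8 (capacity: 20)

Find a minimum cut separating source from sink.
Min cut value = 6, edges: (0,1)

Min cut value: 6
Partition: S = [0], T = [1, 2, 3, 4, 5, 6, 7, 8]
Cut edges: (0,1)

By max-flow min-cut theorem, max flow = min cut = 6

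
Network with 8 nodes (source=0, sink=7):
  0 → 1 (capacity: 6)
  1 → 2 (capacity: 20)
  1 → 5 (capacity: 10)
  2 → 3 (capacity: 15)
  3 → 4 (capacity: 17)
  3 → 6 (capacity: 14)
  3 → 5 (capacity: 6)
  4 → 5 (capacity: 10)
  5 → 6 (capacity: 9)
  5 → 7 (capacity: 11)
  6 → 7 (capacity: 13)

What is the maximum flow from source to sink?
Maximum flow = 6

Max flow: 6

Flow assignment:
  0 → 1: 6/6
  1 → 5: 6/10
  5 → 7: 6/11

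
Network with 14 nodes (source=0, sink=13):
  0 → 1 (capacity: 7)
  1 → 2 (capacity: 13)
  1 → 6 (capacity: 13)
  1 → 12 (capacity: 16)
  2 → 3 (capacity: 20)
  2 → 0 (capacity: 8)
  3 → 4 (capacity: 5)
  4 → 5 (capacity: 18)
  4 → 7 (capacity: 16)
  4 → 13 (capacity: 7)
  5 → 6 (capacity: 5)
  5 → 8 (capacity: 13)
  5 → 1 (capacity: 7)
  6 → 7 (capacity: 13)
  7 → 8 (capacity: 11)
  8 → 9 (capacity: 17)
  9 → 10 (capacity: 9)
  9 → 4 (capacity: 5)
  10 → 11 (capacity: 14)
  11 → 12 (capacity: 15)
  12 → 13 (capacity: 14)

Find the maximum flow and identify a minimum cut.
Max flow = 7, Min cut edges: (0,1)

Maximum flow: 7
Minimum cut: (0,1)
Partition: S = [0], T = [1, 2, 3, 4, 5, 6, 7, 8, 9, 10, 11, 12, 13]

Max-flow min-cut theorem verified: both equal 7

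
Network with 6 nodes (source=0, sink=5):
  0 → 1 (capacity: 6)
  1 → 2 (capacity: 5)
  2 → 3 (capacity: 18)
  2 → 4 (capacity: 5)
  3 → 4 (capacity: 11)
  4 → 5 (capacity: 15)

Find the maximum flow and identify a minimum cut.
Max flow = 5, Min cut edges: (1,2)

Maximum flow: 5
Minimum cut: (1,2)
Partition: S = [0, 1], T = [2, 3, 4, 5]

Max-flow min-cut theorem verified: both equal 5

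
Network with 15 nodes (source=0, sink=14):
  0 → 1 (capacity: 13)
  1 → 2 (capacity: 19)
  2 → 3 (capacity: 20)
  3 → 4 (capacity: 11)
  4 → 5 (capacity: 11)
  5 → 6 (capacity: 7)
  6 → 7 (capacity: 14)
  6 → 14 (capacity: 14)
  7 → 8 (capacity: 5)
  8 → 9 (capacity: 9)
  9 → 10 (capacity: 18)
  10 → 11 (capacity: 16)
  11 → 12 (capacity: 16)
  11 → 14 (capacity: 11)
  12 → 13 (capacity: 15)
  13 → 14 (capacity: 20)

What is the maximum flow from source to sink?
Maximum flow = 7

Max flow: 7

Flow assignment:
  0 → 1: 7/13
  1 → 2: 7/19
  2 → 3: 7/20
  3 → 4: 7/11
  4 → 5: 7/11
  5 → 6: 7/7
  6 → 14: 7/14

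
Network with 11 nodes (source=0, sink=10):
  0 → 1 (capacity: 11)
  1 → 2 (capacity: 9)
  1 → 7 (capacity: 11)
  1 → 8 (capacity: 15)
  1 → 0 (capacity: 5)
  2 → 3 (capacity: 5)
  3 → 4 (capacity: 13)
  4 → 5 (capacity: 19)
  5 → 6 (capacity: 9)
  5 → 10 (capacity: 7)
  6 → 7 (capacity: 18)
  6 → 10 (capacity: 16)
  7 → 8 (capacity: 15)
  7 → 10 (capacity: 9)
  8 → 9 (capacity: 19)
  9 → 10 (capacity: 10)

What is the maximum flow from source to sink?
Maximum flow = 11

Max flow: 11

Flow assignment:
  0 → 1: 11/11
  1 → 7: 9/11
  1 → 8: 2/15
  7 → 10: 9/9
  8 → 9: 2/19
  9 → 10: 2/10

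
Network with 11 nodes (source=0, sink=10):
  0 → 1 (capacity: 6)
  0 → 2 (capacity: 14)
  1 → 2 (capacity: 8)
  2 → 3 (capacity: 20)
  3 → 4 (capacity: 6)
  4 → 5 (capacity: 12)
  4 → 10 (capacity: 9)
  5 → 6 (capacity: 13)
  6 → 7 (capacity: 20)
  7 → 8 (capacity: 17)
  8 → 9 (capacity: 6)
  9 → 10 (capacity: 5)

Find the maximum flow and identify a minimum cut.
Max flow = 6, Min cut edges: (3,4)

Maximum flow: 6
Minimum cut: (3,4)
Partition: S = [0, 1, 2, 3], T = [4, 5, 6, 7, 8, 9, 10]

Max-flow min-cut theorem verified: both equal 6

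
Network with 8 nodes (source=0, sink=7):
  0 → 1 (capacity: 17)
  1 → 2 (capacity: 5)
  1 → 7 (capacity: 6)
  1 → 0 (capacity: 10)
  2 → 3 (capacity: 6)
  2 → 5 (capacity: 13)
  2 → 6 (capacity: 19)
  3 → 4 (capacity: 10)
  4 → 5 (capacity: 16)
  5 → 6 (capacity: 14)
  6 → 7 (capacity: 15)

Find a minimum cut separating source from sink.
Min cut value = 11, edges: (1,2), (1,7)

Min cut value: 11
Partition: S = [0, 1], T = [2, 3, 4, 5, 6, 7]
Cut edges: (1,2), (1,7)

By max-flow min-cut theorem, max flow = min cut = 11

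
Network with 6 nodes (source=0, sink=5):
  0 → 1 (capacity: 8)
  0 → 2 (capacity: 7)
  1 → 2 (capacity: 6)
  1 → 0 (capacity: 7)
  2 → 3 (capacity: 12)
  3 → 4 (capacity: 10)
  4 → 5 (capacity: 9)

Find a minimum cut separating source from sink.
Min cut value = 9, edges: (4,5)

Min cut value: 9
Partition: S = [0, 1, 2, 3, 4], T = [5]
Cut edges: (4,5)

By max-flow min-cut theorem, max flow = min cut = 9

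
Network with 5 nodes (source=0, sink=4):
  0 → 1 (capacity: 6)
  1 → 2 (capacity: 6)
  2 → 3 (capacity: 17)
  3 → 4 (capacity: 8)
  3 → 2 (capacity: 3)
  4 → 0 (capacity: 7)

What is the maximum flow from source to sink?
Maximum flow = 6

Max flow: 6

Flow assignment:
  0 → 1: 6/6
  1 → 2: 6/6
  2 → 3: 6/17
  3 → 4: 6/8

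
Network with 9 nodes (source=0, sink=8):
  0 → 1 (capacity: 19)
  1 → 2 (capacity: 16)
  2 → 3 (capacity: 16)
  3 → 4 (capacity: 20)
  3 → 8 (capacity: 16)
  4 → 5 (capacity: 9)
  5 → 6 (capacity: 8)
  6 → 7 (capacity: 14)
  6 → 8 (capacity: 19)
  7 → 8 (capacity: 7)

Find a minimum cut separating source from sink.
Min cut value = 16, edges: (2,3)

Min cut value: 16
Partition: S = [0, 1, 2], T = [3, 4, 5, 6, 7, 8]
Cut edges: (2,3)

By max-flow min-cut theorem, max flow = min cut = 16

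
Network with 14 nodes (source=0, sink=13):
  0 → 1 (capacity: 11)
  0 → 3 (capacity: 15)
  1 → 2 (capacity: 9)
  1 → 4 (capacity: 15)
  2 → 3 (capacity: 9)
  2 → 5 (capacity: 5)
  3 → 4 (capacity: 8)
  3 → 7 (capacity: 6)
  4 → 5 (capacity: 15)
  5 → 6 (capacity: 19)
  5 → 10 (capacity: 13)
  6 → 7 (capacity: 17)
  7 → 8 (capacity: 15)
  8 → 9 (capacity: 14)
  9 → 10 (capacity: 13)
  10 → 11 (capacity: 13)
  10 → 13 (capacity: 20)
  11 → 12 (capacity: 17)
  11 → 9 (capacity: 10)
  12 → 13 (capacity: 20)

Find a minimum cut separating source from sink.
Min cut value = 25, edges: (0,1), (3,4), (3,7)

Min cut value: 25
Partition: S = [0, 3], T = [1, 2, 4, 5, 6, 7, 8, 9, 10, 11, 12, 13]
Cut edges: (0,1), (3,4), (3,7)

By max-flow min-cut theorem, max flow = min cut = 25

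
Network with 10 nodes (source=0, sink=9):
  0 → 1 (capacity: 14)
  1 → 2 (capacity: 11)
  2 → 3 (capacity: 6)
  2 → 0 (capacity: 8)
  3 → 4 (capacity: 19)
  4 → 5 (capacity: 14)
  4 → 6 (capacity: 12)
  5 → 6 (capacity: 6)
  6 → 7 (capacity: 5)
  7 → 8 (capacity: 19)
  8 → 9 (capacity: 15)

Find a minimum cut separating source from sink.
Min cut value = 5, edges: (6,7)

Min cut value: 5
Partition: S = [0, 1, 2, 3, 4, 5, 6], T = [7, 8, 9]
Cut edges: (6,7)

By max-flow min-cut theorem, max flow = min cut = 5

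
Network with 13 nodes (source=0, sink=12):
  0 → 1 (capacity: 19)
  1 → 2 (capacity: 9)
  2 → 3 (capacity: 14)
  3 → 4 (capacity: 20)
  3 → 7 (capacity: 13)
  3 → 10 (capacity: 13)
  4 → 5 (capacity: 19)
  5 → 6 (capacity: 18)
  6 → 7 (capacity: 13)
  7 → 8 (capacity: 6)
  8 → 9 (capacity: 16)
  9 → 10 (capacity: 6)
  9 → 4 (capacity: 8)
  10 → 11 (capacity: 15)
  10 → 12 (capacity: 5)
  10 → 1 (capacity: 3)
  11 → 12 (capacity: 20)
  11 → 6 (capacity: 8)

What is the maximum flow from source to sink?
Maximum flow = 9

Max flow: 9

Flow assignment:
  0 → 1: 9/19
  1 → 2: 9/9
  2 → 3: 9/14
  3 → 10: 9/13
  10 → 11: 4/15
  10 → 12: 5/5
  11 → 12: 4/20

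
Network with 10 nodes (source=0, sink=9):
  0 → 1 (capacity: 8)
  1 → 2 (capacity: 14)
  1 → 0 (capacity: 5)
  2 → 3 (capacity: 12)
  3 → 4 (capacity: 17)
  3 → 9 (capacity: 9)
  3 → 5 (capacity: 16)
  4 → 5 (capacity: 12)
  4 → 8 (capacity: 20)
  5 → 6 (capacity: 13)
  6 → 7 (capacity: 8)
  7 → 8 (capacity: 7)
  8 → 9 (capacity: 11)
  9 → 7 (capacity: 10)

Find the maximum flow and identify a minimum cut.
Max flow = 8, Min cut edges: (0,1)

Maximum flow: 8
Minimum cut: (0,1)
Partition: S = [0], T = [1, 2, 3, 4, 5, 6, 7, 8, 9]

Max-flow min-cut theorem verified: both equal 8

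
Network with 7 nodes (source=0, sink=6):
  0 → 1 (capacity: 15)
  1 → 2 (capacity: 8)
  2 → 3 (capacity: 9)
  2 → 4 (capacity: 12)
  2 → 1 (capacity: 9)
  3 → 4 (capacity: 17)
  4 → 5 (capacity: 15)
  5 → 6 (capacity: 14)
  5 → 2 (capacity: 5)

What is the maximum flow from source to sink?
Maximum flow = 8

Max flow: 8

Flow assignment:
  0 → 1: 8/15
  1 → 2: 8/8
  2 → 4: 8/12
  4 → 5: 8/15
  5 → 6: 8/14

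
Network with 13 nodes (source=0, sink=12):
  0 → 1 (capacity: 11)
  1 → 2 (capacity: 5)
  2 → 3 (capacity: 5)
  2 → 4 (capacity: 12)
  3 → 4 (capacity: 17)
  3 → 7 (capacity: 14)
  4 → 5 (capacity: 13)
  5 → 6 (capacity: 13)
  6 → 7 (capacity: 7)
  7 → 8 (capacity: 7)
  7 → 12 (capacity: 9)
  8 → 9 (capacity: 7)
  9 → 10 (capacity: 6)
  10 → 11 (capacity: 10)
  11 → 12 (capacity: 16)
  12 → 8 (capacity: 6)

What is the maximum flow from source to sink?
Maximum flow = 5

Max flow: 5

Flow assignment:
  0 → 1: 5/11
  1 → 2: 5/5
  2 → 3: 5/5
  3 → 7: 5/14
  7 → 12: 5/9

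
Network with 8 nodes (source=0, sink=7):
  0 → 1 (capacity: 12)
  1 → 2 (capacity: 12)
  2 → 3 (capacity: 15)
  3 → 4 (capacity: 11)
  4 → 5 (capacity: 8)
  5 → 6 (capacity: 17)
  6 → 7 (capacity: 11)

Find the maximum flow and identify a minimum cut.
Max flow = 8, Min cut edges: (4,5)

Maximum flow: 8
Minimum cut: (4,5)
Partition: S = [0, 1, 2, 3, 4], T = [5, 6, 7]

Max-flow min-cut theorem verified: both equal 8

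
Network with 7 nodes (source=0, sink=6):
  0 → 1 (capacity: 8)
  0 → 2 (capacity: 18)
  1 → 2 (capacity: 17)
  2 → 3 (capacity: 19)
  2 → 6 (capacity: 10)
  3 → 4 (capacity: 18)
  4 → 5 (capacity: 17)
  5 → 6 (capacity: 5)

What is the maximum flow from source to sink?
Maximum flow = 15

Max flow: 15

Flow assignment:
  0 → 1: 8/8
  0 → 2: 7/18
  1 → 2: 8/17
  2 → 3: 5/19
  2 → 6: 10/10
  3 → 4: 5/18
  4 → 5: 5/17
  5 → 6: 5/5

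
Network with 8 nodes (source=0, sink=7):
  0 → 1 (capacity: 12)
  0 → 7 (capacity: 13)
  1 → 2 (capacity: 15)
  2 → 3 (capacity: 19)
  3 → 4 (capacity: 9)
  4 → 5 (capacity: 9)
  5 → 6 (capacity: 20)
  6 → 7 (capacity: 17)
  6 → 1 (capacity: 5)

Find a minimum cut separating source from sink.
Min cut value = 22, edges: (0,7), (4,5)

Min cut value: 22
Partition: S = [0, 1, 2, 3, 4], T = [5, 6, 7]
Cut edges: (0,7), (4,5)

By max-flow min-cut theorem, max flow = min cut = 22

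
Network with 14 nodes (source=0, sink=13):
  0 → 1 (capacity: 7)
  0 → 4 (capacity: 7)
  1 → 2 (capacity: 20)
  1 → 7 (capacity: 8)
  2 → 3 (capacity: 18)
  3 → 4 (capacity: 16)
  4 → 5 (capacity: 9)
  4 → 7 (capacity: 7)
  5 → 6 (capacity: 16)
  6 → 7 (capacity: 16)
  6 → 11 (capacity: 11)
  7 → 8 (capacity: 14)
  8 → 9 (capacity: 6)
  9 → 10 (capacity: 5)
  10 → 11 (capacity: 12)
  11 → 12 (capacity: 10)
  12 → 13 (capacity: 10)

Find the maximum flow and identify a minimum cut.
Max flow = 10, Min cut edges: (12,13)

Maximum flow: 10
Minimum cut: (12,13)
Partition: S = [0, 1, 2, 3, 4, 5, 6, 7, 8, 9, 10, 11, 12], T = [13]

Max-flow min-cut theorem verified: both equal 10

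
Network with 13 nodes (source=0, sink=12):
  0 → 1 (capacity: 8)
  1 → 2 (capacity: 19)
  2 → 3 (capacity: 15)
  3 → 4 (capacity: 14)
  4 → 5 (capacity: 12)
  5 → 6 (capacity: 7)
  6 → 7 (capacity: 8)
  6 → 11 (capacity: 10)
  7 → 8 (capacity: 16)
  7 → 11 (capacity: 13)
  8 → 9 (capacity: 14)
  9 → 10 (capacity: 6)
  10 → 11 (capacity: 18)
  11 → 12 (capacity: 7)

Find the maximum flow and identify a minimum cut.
Max flow = 7, Min cut edges: (11,12)

Maximum flow: 7
Minimum cut: (11,12)
Partition: S = [0, 1, 2, 3, 4, 5, 6, 7, 8, 9, 10, 11], T = [12]

Max-flow min-cut theorem verified: both equal 7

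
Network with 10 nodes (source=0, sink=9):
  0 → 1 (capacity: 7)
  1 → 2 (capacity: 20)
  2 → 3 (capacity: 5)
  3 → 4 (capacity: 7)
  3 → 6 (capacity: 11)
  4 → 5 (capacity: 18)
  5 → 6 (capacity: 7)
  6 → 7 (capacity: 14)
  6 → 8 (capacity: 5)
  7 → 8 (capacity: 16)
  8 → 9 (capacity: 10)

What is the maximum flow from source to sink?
Maximum flow = 5

Max flow: 5

Flow assignment:
  0 → 1: 5/7
  1 → 2: 5/20
  2 → 3: 5/5
  3 → 6: 5/11
  6 → 8: 5/5
  8 → 9: 5/10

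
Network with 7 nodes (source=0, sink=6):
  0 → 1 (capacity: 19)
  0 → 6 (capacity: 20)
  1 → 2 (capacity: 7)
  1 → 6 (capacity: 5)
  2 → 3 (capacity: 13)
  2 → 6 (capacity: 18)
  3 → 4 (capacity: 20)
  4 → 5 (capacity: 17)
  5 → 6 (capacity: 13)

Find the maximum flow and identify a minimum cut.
Max flow = 32, Min cut edges: (0,6), (1,2), (1,6)

Maximum flow: 32
Minimum cut: (0,6), (1,2), (1,6)
Partition: S = [0, 1], T = [2, 3, 4, 5, 6]

Max-flow min-cut theorem verified: both equal 32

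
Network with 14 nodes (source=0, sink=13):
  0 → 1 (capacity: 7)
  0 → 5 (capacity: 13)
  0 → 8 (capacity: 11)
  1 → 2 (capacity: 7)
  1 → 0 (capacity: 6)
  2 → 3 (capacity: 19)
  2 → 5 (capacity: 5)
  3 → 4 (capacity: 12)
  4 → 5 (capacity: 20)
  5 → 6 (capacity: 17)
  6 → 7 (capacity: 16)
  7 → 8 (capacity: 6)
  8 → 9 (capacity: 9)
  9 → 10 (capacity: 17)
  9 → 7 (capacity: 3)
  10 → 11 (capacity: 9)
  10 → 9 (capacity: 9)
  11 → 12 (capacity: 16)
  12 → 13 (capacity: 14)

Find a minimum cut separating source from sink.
Min cut value = 9, edges: (10,11)

Min cut value: 9
Partition: S = [0, 1, 2, 3, 4, 5, 6, 7, 8, 9, 10], T = [11, 12, 13]
Cut edges: (10,11)

By max-flow min-cut theorem, max flow = min cut = 9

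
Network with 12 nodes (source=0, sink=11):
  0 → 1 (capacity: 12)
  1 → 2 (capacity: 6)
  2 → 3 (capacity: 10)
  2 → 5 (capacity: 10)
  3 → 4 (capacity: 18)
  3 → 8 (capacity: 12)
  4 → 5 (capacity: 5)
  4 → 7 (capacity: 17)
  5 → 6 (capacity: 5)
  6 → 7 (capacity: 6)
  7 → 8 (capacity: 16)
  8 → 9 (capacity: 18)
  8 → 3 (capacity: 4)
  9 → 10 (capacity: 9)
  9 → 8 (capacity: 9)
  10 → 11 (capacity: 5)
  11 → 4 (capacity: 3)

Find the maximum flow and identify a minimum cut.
Max flow = 5, Min cut edges: (10,11)

Maximum flow: 5
Minimum cut: (10,11)
Partition: S = [0, 1, 2, 3, 4, 5, 6, 7, 8, 9, 10], T = [11]

Max-flow min-cut theorem verified: both equal 5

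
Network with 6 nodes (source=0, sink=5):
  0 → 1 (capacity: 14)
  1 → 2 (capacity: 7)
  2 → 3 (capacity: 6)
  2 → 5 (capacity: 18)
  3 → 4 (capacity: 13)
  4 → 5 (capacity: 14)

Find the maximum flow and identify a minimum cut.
Max flow = 7, Min cut edges: (1,2)

Maximum flow: 7
Minimum cut: (1,2)
Partition: S = [0, 1], T = [2, 3, 4, 5]

Max-flow min-cut theorem verified: both equal 7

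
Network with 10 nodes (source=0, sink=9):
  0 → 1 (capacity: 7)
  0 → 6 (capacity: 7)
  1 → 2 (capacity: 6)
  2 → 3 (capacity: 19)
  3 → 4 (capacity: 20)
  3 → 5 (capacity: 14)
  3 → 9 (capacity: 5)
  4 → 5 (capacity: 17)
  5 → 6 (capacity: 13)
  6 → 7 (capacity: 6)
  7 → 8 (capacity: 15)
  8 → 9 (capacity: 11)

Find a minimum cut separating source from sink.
Min cut value = 11, edges: (3,9), (6,7)

Min cut value: 11
Partition: S = [0, 1, 2, 3, 4, 5, 6], T = [7, 8, 9]
Cut edges: (3,9), (6,7)

By max-flow min-cut theorem, max flow = min cut = 11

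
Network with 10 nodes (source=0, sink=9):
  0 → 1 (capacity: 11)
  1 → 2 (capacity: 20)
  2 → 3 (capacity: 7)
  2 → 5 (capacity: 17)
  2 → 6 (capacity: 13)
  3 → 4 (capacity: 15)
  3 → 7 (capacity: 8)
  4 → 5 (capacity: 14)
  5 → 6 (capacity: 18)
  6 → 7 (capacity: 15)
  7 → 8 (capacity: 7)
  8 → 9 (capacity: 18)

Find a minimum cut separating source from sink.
Min cut value = 7, edges: (7,8)

Min cut value: 7
Partition: S = [0, 1, 2, 3, 4, 5, 6, 7], T = [8, 9]
Cut edges: (7,8)

By max-flow min-cut theorem, max flow = min cut = 7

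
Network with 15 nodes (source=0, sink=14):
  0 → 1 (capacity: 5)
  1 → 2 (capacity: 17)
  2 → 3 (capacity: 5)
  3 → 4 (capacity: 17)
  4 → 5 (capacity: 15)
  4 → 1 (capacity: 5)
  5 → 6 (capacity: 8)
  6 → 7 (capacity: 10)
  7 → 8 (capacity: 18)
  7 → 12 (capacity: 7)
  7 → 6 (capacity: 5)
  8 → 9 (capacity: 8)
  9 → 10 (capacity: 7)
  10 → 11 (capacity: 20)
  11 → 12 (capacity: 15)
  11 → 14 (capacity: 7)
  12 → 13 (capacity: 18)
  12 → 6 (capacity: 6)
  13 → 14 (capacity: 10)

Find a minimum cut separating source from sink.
Min cut value = 5, edges: (2,3)

Min cut value: 5
Partition: S = [0, 1, 2], T = [3, 4, 5, 6, 7, 8, 9, 10, 11, 12, 13, 14]
Cut edges: (2,3)

By max-flow min-cut theorem, max flow = min cut = 5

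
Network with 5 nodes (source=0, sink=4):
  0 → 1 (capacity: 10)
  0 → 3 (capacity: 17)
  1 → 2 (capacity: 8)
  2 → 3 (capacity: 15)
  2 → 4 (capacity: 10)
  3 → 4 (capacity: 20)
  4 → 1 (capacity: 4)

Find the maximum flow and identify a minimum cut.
Max flow = 25, Min cut edges: (0,3), (1,2)

Maximum flow: 25
Minimum cut: (0,3), (1,2)
Partition: S = [0, 1], T = [2, 3, 4]

Max-flow min-cut theorem verified: both equal 25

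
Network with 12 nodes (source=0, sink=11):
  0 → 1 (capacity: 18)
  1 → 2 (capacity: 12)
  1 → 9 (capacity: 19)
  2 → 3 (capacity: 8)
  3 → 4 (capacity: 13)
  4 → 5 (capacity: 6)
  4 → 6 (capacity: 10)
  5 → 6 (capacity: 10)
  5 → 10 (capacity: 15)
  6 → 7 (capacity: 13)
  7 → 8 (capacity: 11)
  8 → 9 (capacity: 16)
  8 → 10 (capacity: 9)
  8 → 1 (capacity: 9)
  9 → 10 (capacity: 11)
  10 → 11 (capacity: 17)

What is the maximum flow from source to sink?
Maximum flow = 17

Max flow: 17

Flow assignment:
  0 → 1: 17/18
  1 → 2: 7/12
  1 → 9: 11/19
  2 → 3: 7/8
  3 → 4: 7/13
  4 → 5: 6/6
  4 → 6: 1/10
  5 → 10: 6/15
  6 → 7: 1/13
  7 → 8: 1/11
  8 → 1: 1/9
  9 → 10: 11/11
  10 → 11: 17/17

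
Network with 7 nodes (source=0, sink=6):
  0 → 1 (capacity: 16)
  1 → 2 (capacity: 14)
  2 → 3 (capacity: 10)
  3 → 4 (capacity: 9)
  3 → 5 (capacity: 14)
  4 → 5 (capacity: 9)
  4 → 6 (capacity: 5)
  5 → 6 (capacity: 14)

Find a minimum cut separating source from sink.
Min cut value = 10, edges: (2,3)

Min cut value: 10
Partition: S = [0, 1, 2], T = [3, 4, 5, 6]
Cut edges: (2,3)

By max-flow min-cut theorem, max flow = min cut = 10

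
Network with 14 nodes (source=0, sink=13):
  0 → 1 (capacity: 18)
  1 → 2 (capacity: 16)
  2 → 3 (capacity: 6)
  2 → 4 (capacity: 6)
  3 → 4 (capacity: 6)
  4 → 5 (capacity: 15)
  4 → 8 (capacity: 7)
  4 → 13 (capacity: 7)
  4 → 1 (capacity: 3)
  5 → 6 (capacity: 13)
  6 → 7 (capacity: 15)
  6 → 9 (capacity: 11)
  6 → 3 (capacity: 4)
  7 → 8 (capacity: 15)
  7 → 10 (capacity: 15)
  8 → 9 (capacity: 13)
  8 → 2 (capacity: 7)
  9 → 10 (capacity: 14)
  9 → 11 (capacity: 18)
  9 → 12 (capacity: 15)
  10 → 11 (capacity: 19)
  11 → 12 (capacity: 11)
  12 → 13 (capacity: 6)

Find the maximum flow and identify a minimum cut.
Max flow = 12, Min cut edges: (2,4), (3,4)

Maximum flow: 12
Minimum cut: (2,4), (3,4)
Partition: S = [0, 1, 2, 3], T = [4, 5, 6, 7, 8, 9, 10, 11, 12, 13]

Max-flow min-cut theorem verified: both equal 12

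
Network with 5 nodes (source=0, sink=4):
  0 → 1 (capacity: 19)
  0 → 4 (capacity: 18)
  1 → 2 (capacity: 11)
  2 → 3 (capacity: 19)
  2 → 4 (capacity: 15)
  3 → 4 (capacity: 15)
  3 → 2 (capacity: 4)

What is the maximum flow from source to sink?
Maximum flow = 29

Max flow: 29

Flow assignment:
  0 → 1: 11/19
  0 → 4: 18/18
  1 → 2: 11/11
  2 → 4: 11/15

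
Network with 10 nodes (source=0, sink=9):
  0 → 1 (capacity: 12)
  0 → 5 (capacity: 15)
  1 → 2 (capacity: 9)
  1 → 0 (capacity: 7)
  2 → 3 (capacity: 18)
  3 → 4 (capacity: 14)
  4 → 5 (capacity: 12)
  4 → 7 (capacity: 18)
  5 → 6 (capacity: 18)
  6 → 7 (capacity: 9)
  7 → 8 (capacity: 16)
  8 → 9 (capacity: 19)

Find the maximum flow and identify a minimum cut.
Max flow = 16, Min cut edges: (7,8)

Maximum flow: 16
Minimum cut: (7,8)
Partition: S = [0, 1, 2, 3, 4, 5, 6, 7], T = [8, 9]

Max-flow min-cut theorem verified: both equal 16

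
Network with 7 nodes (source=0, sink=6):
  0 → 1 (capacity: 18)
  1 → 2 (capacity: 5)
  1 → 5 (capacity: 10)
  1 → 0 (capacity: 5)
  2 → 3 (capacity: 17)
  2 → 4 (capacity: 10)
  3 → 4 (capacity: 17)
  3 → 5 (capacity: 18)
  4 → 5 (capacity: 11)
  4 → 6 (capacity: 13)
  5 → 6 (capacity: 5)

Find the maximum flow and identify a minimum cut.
Max flow = 10, Min cut edges: (1,2), (5,6)

Maximum flow: 10
Minimum cut: (1,2), (5,6)
Partition: S = [0, 1, 5], T = [2, 3, 4, 6]

Max-flow min-cut theorem verified: both equal 10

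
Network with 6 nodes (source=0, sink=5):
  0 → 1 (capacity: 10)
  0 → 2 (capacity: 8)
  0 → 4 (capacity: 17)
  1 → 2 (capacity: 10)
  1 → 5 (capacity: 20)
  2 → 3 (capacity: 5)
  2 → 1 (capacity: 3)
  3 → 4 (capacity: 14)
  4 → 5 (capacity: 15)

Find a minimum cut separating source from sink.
Min cut value = 28, edges: (0,1), (2,1), (4,5)

Min cut value: 28
Partition: S = [0, 2, 3, 4], T = [1, 5]
Cut edges: (0,1), (2,1), (4,5)

By max-flow min-cut theorem, max flow = min cut = 28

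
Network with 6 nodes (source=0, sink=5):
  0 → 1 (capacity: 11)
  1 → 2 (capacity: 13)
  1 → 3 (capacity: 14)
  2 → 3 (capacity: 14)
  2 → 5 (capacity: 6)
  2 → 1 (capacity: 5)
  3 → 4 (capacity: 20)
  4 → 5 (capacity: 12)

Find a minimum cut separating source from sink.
Min cut value = 11, edges: (0,1)

Min cut value: 11
Partition: S = [0], T = [1, 2, 3, 4, 5]
Cut edges: (0,1)

By max-flow min-cut theorem, max flow = min cut = 11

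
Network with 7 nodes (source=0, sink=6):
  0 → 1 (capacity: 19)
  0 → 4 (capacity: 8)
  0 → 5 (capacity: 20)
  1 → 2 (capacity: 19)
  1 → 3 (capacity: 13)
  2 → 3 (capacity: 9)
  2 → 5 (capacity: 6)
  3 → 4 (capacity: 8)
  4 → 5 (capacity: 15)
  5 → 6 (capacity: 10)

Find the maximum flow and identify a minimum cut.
Max flow = 10, Min cut edges: (5,6)

Maximum flow: 10
Minimum cut: (5,6)
Partition: S = [0, 1, 2, 3, 4, 5], T = [6]

Max-flow min-cut theorem verified: both equal 10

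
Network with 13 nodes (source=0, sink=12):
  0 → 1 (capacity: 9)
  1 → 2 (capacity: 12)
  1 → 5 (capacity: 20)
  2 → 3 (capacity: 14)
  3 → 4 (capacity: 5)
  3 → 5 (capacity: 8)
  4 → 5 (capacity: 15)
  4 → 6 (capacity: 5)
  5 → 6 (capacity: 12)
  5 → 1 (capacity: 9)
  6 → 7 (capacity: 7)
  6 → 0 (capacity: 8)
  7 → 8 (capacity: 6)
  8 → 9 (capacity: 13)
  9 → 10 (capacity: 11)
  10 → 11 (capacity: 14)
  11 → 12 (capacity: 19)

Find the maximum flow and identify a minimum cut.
Max flow = 6, Min cut edges: (7,8)

Maximum flow: 6
Minimum cut: (7,8)
Partition: S = [0, 1, 2, 3, 4, 5, 6, 7], T = [8, 9, 10, 11, 12]

Max-flow min-cut theorem verified: both equal 6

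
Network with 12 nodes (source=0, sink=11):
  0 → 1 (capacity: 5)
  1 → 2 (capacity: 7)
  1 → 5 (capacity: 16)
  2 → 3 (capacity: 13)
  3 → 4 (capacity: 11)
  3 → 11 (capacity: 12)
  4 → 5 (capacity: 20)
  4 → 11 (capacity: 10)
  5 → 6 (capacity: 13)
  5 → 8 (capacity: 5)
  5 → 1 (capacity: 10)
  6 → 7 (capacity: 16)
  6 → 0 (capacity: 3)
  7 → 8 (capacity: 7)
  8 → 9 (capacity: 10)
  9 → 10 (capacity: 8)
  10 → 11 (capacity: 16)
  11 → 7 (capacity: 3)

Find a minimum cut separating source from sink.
Min cut value = 5, edges: (0,1)

Min cut value: 5
Partition: S = [0], T = [1, 2, 3, 4, 5, 6, 7, 8, 9, 10, 11]
Cut edges: (0,1)

By max-flow min-cut theorem, max flow = min cut = 5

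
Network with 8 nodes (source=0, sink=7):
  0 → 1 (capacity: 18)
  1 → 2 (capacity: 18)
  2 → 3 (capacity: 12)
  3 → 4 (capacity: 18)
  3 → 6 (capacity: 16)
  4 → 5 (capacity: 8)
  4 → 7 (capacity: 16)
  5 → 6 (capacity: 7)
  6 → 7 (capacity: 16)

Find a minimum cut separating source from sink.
Min cut value = 12, edges: (2,3)

Min cut value: 12
Partition: S = [0, 1, 2], T = [3, 4, 5, 6, 7]
Cut edges: (2,3)

By max-flow min-cut theorem, max flow = min cut = 12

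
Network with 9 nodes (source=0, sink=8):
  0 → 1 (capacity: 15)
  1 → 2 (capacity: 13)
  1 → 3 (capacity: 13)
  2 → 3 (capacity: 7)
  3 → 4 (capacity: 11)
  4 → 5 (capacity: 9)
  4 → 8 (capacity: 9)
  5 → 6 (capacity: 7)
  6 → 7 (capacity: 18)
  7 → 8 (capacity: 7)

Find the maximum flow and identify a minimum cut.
Max flow = 11, Min cut edges: (3,4)

Maximum flow: 11
Minimum cut: (3,4)
Partition: S = [0, 1, 2, 3], T = [4, 5, 6, 7, 8]

Max-flow min-cut theorem verified: both equal 11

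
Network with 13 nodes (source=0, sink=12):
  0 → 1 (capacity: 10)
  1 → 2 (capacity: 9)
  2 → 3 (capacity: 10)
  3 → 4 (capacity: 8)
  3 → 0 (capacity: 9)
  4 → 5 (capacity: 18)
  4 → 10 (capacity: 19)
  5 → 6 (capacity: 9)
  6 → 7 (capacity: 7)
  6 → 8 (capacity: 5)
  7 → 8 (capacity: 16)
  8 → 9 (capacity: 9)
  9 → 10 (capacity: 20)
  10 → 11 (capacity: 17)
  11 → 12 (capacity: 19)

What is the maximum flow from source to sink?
Maximum flow = 8

Max flow: 8

Flow assignment:
  0 → 1: 9/10
  1 → 2: 9/9
  2 → 3: 9/10
  3 → 4: 8/8
  3 → 0: 1/9
  4 → 10: 8/19
  10 → 11: 8/17
  11 → 12: 8/19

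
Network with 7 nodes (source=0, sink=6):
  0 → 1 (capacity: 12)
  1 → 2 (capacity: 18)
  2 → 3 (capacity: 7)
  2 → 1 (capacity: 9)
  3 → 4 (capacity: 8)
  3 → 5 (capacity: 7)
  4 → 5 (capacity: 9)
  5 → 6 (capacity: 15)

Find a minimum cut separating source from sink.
Min cut value = 7, edges: (2,3)

Min cut value: 7
Partition: S = [0, 1, 2], T = [3, 4, 5, 6]
Cut edges: (2,3)

By max-flow min-cut theorem, max flow = min cut = 7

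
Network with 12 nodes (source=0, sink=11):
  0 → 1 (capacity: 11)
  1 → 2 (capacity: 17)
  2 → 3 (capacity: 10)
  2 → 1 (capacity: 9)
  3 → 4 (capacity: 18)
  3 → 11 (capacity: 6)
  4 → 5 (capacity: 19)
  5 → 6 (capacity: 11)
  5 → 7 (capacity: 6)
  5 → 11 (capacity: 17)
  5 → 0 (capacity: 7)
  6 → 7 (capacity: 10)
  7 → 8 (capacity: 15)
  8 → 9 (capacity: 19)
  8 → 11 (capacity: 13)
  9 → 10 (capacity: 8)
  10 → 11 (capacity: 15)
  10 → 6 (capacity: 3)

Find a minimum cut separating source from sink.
Min cut value = 10, edges: (2,3)

Min cut value: 10
Partition: S = [0, 1, 2], T = [3, 4, 5, 6, 7, 8, 9, 10, 11]
Cut edges: (2,3)

By max-flow min-cut theorem, max flow = min cut = 10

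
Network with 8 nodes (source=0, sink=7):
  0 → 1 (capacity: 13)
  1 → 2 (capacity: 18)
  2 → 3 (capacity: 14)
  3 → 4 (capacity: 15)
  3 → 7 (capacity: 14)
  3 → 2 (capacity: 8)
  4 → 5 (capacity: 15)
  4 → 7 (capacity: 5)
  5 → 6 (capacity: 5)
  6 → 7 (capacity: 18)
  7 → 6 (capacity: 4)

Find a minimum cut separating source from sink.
Min cut value = 13, edges: (0,1)

Min cut value: 13
Partition: S = [0], T = [1, 2, 3, 4, 5, 6, 7]
Cut edges: (0,1)

By max-flow min-cut theorem, max flow = min cut = 13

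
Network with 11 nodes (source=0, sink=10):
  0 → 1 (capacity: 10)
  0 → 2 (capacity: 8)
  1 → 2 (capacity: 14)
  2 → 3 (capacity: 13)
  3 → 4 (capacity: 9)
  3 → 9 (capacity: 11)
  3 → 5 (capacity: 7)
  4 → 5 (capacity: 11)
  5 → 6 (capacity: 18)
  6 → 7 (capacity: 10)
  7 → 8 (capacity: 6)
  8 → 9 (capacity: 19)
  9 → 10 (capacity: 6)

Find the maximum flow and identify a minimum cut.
Max flow = 6, Min cut edges: (9,10)

Maximum flow: 6
Minimum cut: (9,10)
Partition: S = [0, 1, 2, 3, 4, 5, 6, 7, 8, 9], T = [10]

Max-flow min-cut theorem verified: both equal 6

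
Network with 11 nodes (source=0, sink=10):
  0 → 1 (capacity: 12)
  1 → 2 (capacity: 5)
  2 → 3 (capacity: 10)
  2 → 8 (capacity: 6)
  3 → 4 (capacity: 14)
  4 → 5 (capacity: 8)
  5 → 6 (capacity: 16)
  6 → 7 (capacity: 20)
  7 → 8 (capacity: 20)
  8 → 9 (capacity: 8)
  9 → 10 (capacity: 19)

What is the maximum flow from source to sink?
Maximum flow = 5

Max flow: 5

Flow assignment:
  0 → 1: 5/12
  1 → 2: 5/5
  2 → 8: 5/6
  8 → 9: 5/8
  9 → 10: 5/19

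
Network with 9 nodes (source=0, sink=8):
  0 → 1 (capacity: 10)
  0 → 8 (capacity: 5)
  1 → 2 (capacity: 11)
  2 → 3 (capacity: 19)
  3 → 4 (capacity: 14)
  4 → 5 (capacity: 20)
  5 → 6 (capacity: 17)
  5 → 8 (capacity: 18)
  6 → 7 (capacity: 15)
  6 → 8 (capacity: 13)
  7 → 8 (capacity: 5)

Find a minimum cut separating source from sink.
Min cut value = 15, edges: (0,1), (0,8)

Min cut value: 15
Partition: S = [0], T = [1, 2, 3, 4, 5, 6, 7, 8]
Cut edges: (0,1), (0,8)

By max-flow min-cut theorem, max flow = min cut = 15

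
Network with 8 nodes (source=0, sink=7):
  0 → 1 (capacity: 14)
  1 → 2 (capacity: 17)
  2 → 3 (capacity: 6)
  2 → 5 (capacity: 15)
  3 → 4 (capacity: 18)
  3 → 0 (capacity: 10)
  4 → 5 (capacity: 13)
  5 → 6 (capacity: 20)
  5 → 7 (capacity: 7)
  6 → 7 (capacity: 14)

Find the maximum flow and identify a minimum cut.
Max flow = 14, Min cut edges: (0,1)

Maximum flow: 14
Minimum cut: (0,1)
Partition: S = [0], T = [1, 2, 3, 4, 5, 6, 7]

Max-flow min-cut theorem verified: both equal 14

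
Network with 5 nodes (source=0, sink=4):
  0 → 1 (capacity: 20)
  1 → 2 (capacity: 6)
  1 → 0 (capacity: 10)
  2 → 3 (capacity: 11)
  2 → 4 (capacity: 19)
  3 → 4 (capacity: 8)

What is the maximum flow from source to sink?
Maximum flow = 6

Max flow: 6

Flow assignment:
  0 → 1: 6/20
  1 → 2: 6/6
  2 → 4: 6/19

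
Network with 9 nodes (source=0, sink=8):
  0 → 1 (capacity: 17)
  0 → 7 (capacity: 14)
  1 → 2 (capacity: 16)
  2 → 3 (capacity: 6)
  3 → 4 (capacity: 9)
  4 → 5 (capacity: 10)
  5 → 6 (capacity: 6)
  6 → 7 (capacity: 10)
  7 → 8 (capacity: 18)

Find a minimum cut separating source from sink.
Min cut value = 18, edges: (7,8)

Min cut value: 18
Partition: S = [0, 1, 2, 3, 4, 5, 6, 7], T = [8]
Cut edges: (7,8)

By max-flow min-cut theorem, max flow = min cut = 18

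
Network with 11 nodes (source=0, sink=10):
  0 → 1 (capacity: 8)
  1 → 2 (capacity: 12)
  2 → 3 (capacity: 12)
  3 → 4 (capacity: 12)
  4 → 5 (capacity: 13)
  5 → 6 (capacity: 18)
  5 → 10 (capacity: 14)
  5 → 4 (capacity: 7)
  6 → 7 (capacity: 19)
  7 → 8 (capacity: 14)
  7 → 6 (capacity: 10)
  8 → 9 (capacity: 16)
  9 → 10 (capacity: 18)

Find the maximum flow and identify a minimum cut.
Max flow = 8, Min cut edges: (0,1)

Maximum flow: 8
Minimum cut: (0,1)
Partition: S = [0], T = [1, 2, 3, 4, 5, 6, 7, 8, 9, 10]

Max-flow min-cut theorem verified: both equal 8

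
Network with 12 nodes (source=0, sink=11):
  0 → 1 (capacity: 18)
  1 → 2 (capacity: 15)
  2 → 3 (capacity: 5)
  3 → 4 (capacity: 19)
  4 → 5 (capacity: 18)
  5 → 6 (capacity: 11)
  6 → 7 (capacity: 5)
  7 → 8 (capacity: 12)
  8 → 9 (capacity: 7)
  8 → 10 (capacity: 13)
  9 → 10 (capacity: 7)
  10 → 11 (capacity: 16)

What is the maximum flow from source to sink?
Maximum flow = 5

Max flow: 5

Flow assignment:
  0 → 1: 5/18
  1 → 2: 5/15
  2 → 3: 5/5
  3 → 4: 5/19
  4 → 5: 5/18
  5 → 6: 5/11
  6 → 7: 5/5
  7 → 8: 5/12
  8 → 10: 5/13
  10 → 11: 5/16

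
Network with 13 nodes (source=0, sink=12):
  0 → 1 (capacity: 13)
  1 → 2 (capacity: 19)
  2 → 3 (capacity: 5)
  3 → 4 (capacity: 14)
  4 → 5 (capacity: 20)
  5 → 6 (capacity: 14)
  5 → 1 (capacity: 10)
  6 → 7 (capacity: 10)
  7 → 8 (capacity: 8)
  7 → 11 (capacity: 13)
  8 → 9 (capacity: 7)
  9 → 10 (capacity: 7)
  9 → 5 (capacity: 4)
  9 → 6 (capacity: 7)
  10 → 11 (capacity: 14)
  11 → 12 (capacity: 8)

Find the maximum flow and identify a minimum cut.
Max flow = 5, Min cut edges: (2,3)

Maximum flow: 5
Minimum cut: (2,3)
Partition: S = [0, 1, 2], T = [3, 4, 5, 6, 7, 8, 9, 10, 11, 12]

Max-flow min-cut theorem verified: both equal 5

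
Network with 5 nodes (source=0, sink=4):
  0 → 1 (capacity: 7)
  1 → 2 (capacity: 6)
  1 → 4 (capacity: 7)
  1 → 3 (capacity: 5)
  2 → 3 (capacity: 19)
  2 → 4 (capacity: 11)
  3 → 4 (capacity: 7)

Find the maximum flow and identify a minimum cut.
Max flow = 7, Min cut edges: (0,1)

Maximum flow: 7
Minimum cut: (0,1)
Partition: S = [0], T = [1, 2, 3, 4]

Max-flow min-cut theorem verified: both equal 7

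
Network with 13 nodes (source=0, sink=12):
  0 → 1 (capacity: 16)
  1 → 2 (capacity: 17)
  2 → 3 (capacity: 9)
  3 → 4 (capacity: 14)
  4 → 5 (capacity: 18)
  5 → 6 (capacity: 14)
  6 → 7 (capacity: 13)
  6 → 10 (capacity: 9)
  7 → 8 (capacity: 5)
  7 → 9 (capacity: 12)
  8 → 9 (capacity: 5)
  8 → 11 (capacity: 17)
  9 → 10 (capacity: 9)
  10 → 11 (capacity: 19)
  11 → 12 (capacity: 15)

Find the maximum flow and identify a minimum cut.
Max flow = 9, Min cut edges: (2,3)

Maximum flow: 9
Minimum cut: (2,3)
Partition: S = [0, 1, 2], T = [3, 4, 5, 6, 7, 8, 9, 10, 11, 12]

Max-flow min-cut theorem verified: both equal 9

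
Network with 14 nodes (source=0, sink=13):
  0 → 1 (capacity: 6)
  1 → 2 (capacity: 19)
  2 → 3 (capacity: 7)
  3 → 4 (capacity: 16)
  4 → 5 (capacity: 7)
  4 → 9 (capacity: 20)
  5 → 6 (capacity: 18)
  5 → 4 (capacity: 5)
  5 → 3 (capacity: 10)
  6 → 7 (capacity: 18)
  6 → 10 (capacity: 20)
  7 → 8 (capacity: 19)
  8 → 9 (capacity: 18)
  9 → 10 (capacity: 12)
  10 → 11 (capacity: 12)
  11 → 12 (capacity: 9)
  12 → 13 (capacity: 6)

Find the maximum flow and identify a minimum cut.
Max flow = 6, Min cut edges: (12,13)

Maximum flow: 6
Minimum cut: (12,13)
Partition: S = [0, 1, 2, 3, 4, 5, 6, 7, 8, 9, 10, 11, 12], T = [13]

Max-flow min-cut theorem verified: both equal 6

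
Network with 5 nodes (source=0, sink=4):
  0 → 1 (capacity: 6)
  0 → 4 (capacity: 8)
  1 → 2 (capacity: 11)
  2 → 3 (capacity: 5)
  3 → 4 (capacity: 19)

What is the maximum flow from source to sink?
Maximum flow = 13

Max flow: 13

Flow assignment:
  0 → 1: 5/6
  0 → 4: 8/8
  1 → 2: 5/11
  2 → 3: 5/5
  3 → 4: 5/19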